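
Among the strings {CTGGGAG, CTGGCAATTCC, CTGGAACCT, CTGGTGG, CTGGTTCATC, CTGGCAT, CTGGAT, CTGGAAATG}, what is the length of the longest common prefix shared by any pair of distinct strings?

6

Look for the deepest trie node that still has at least two words in its subtree.
"CTGGAAATG" and "CTGGAACCT" agree on "CTGGAA" (6 characters) before diverging; nothing deeper is shared.
Longest shared-prefix length: 6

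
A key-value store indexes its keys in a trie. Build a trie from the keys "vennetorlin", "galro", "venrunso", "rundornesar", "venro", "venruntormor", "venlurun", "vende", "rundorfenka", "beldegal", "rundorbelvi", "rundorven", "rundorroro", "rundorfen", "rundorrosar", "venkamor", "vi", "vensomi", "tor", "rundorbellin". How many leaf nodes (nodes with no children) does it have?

19

A leaf is a node with no children — equivalently, the end of a word that is not a proper prefix of any other stored word.
Those words: "beldegal", "galro", "rundorbellin", "rundorbelvi", "rundorfenka", "rundornesar", "rundorroro", "rundorrosar", "rundorven", "tor", "vende", "venkamor", "venlurun", "vennetorlin", "venro", "venrunso", "venruntormor", "vensomi", "vi"
Leaf count: 19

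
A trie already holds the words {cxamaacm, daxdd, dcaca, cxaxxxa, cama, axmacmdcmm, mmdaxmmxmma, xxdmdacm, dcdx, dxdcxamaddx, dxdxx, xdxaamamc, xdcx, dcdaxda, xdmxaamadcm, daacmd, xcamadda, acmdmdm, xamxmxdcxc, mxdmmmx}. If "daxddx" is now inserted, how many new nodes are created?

1

The longest prefix of "daxddx" already in the trie is "daxdd" (length 5).
Each of the 1 remaining characters creates one node.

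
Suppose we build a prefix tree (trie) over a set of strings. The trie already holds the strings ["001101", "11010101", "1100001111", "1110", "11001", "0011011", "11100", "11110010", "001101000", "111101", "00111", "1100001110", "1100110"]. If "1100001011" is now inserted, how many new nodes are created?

"1100001" is already a path in the trie; the remaining "011" must be added.
So 10 − 7 = 3 new nodes.

3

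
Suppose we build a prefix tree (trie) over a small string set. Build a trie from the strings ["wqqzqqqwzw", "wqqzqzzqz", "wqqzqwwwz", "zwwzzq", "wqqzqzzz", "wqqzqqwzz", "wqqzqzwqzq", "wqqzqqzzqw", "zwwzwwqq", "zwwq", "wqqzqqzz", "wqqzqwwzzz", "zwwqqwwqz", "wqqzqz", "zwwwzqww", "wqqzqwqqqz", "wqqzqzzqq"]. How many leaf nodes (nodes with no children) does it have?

A leaf is a node with no children — equivalently, the end of a word that is not a proper prefix of any other stored word.
Those words: "wqqzqqqwzw", "wqqzqqwzz", "wqqzqqzzqw", "wqqzqwqqqz", "wqqzqwwwz", "wqqzqwwzzz", "wqqzqzwqzq", "wqqzqzzqq", "wqqzqzzqz", "wqqzqzzz", "zwwqqwwqz", "zwwwzqww", "zwwzwwqq", "zwwzzq"
Leaf count: 14

14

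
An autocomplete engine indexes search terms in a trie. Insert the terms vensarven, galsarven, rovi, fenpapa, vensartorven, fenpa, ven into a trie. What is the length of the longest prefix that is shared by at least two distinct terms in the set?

The deepest shared node is where two words last agree before diverging.
e.g. "vensartorven" and "vensarven" share the prefix "vensar" of length 6; no pair shares a longer one.
Longest shared-prefix length: 6

6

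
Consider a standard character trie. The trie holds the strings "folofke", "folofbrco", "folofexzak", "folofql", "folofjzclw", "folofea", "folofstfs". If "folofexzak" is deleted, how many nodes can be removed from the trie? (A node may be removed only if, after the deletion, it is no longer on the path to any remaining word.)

After clearing the end-marker at "folofexzak", prune upward until reaching a node still needed by another word.
The suffix "xzak" (4 nodes) is used only by "folofexzak"; the node for "folofe" still has the child "a", so pruning stops there.
Nodes removed: 4

4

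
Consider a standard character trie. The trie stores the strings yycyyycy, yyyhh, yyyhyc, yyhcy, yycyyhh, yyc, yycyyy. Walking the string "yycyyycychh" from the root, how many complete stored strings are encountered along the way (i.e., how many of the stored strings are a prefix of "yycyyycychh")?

Walk "yycyyycychh" from the root; an end-of-word marker is hit whenever a stored word is a prefix of "yycyyycychh".
Prefixes of the query that are stored words: "yyc", "yycyyy", "yycyyycy"
Count: 3

3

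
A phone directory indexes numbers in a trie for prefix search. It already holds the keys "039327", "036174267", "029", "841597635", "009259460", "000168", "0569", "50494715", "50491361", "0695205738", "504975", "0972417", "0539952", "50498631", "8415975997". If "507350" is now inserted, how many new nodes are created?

4

"50" is already a path in the trie; the remaining "7350" must be added.
So 6 − 2 = 4 new nodes.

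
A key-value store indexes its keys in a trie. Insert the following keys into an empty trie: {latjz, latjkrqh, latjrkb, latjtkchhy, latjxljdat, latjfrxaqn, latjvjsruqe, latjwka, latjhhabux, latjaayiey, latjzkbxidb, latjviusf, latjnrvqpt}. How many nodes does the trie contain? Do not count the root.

68

Insert word by word; a character creates a node only if that edge doesn't already exist:
  "latjz" → 5 new (l, a, t, j, z)
  "latjkrqh" → prefix "latj" already present; 4 new (k, r, q, h)
  "latjrkb" → prefix "latj" already present; 3 new (r, k, b)
  "latjtkchhy" → prefix "latj" already present; 6 new (t, k, c, h, h, y)
  "latjxljdat" → prefix "latj" already present; 6 new (x, l, j, d, a, t)
  "latjfrxaqn" → prefix "latj" already present; 6 new (f, r, x, a, q, n)
  "latjvjsruqe" → prefix "latj" already present; 7 new (v, j, s, r, u, q, e)
  "latjwka" → prefix "latj" already present; 3 new (w, k, a)
  "latjhhabux" → prefix "latj" already present; 6 new (h, h, a, b, u, x)
  "latjaayiey" → prefix "latj" already present; 6 new (a, a, y, i, e, y)
  "latjzkbxidb" → prefix "latjz" already present; 6 new (k, b, x, i, d, b)
  "latjviusf" → prefix "latjv" already present; 4 new (i, u, s, f)
  "latjnrvqpt" → prefix "latj" already present; 6 new (n, r, v, q, p, t)
Total nodes = 5 + 4 + 3 + 6 + 6 + 6 + 7 + 3 + 6 + 6 + 6 + 4 + 6 = 68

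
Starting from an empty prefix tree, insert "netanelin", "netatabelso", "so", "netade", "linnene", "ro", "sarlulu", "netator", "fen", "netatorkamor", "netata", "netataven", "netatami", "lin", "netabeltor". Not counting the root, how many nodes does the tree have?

56

Insert word by word; a character creates a node only if that edge doesn't already exist:
  "netanelin" → 9 new (n, e, t, a, n, e, l, i, n)
  "netatabelso" → prefix "neta" already present; 7 new (t, a, b, e, l, s, o)
  "so" → 2 new (s, o)
  "netade" → prefix "neta" already present; 2 new (d, e)
  "linnene" → 7 new (l, i, n, n, e, n, e)
  "ro" → 2 new (r, o)
  "sarlulu" → prefix "s" already present; 6 new (a, r, l, u, l, u)
  "netator" → prefix "netat" already present; 2 new (o, r)
  "fen" → 3 new (f, e, n)
  "netatorkamor" → prefix "netator" already present; 5 new (k, a, m, o, r)
  "netata" → prefix "netata" already present; 0 new (none)
  "netataven" → prefix "netata" already present; 3 new (v, e, n)
  "netatami" → prefix "netata" already present; 2 new (m, i)
  "lin" → prefix "lin" already present; 0 new (none)
  "netabeltor" → prefix "neta" already present; 6 new (b, e, l, t, o, r)
Total nodes = 9 + 7 + 2 + 2 + 7 + 2 + 6 + 2 + 3 + 5 + 0 + 3 + 2 + 0 + 6 = 56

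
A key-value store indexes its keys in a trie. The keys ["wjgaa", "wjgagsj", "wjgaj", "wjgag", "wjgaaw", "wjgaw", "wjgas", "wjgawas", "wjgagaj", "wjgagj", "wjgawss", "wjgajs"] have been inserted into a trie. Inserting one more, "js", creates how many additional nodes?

No existing word starts with "j", so every character of "js" needs a new node.
2 − 0 = 2 new nodes.

2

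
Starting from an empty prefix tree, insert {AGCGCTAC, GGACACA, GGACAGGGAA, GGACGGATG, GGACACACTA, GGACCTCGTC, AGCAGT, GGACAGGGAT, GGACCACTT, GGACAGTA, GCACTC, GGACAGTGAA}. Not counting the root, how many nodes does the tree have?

For each word, the new-node count is its length minus the longest prefix already in the trie:
  "AGCGCTAC" → 8 new (A, G, C, G, C, T, A, C)
  "GGACACA" → 7 new (G, G, A, C, A, C, A)
  "GGACAGGGAA" → prefix "GGACA" already present; 5 new (G, G, G, A, A)
  "GGACGGATG" → prefix "GGAC" already present; 5 new (G, G, A, T, G)
  "GGACACACTA" → prefix "GGACACA" already present; 3 new (C, T, A)
  "GGACCTCGTC" → prefix "GGAC" already present; 6 new (C, T, C, G, T, C)
  "AGCAGT" → prefix "AGC" already present; 3 new (A, G, T)
  "GGACAGGGAT" → prefix "GGACAGGGA" already present; 1 new (T)
  "GGACCACTT" → prefix "GGACC" already present; 4 new (A, C, T, T)
  "GGACAGTA" → prefix "GGACAG" already present; 2 new (T, A)
  "GCACTC" → prefix "G" already present; 5 new (C, A, C, T, C)
  "GGACAGTGAA" → prefix "GGACAGT" already present; 3 new (G, A, A)
Total nodes = 8 + 7 + 5 + 5 + 3 + 6 + 3 + 1 + 4 + 2 + 5 + 3 = 52

52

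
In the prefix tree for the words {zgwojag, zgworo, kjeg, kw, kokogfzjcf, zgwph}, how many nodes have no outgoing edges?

6

Leaves are exactly the stored words that no other stored word extends.
Those words: "kjeg", "kokogfzjcf", "kw", "zgwojag", "zgworo", "zgwph"
Leaf count: 6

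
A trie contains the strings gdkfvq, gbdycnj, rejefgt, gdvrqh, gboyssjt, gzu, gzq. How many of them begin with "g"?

Walk to "g"; the words in its subtree are exactly those with that prefix.
Words under "g": gbdycnj, gboyssjt, gdkfvq, gdvrqh, gzq, gzu
Count: 6

6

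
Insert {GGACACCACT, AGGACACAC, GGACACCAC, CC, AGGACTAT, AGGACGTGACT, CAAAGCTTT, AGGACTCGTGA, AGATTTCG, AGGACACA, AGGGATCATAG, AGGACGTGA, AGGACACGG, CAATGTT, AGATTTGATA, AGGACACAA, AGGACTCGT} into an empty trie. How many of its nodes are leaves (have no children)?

13

Leaves are exactly the stored words that no other stored word extends.
Those words: "AGATTTCG", "AGATTTGATA", "AGGACACAA", "AGGACACAC", "AGGACACGG", "AGGACGTGACT", "AGGACTAT", "AGGACTCGTGA", "AGGGATCATAG", "CAAAGCTTT", "CAATGTT", "CC", "GGACACCACT"
Leaf count: 13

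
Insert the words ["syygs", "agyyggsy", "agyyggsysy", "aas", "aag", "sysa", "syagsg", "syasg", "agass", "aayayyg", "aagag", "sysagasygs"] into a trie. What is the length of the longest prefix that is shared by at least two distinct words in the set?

8

Look for the deepest trie node that still has at least two words in its subtree.
"agyyggsy" and "agyyggsysy" agree on "agyyggsy" (8 characters) before diverging; nothing deeper is shared.
Longest shared-prefix length: 8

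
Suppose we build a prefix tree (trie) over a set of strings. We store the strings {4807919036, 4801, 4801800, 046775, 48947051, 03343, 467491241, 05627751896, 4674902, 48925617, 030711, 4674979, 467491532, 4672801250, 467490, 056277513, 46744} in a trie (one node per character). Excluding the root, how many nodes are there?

Insert word by word; a character creates a node only if that edge doesn't already exist:
  "4807919036" → 10 new (4, 8, 0, 7, 9, 1, 9, 0, 3, 6)
  "4801" → prefix "480" already present; 1 new (1)
  "4801800" → prefix "4801" already present; 3 new (8, 0, 0)
  "046775" → 6 new (0, 4, 6, 7, 7, 5)
  "48947051" → prefix "48" already present; 6 new (9, 4, 7, 0, 5, 1)
  "03343" → prefix "0" already present; 4 new (3, 3, 4, 3)
  "467491241" → prefix "4" already present; 8 new (6, 7, 4, 9, 1, 2, 4, 1)
  "05627751896" → prefix "0" already present; 10 new (5, 6, 2, 7, 7, 5, 1, 8, 9, 6)
  "4674902" → prefix "46749" already present; 2 new (0, 2)
  "48925617" → prefix "489" already present; 5 new (2, 5, 6, 1, 7)
  "030711" → prefix "03" already present; 4 new (0, 7, 1, 1)
  "4674979" → prefix "46749" already present; 2 new (7, 9)
  "467491532" → prefix "467491" already present; 3 new (5, 3, 2)
  "4672801250" → prefix "467" already present; 7 new (2, 8, 0, 1, 2, 5, 0)
  "467490" → prefix "467490" already present; 0 new (none)
  "056277513" → prefix "05627751" already present; 1 new (3)
  "46744" → prefix "4674" already present; 1 new (4)
Total nodes = 10 + 1 + 3 + 6 + 6 + 4 + 8 + 10 + 2 + 5 + 4 + 2 + 3 + 7 + 0 + 1 + 1 = 73

73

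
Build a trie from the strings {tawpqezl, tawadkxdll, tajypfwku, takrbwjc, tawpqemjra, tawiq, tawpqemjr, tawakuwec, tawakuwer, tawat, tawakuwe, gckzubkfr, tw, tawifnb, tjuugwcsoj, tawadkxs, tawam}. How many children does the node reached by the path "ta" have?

3

Follow the path "ta" to its node, then look at its outgoing edges.
Characters that immediately follow "ta" among the stored strings: {j, k, w}.
That node has 3 child edges.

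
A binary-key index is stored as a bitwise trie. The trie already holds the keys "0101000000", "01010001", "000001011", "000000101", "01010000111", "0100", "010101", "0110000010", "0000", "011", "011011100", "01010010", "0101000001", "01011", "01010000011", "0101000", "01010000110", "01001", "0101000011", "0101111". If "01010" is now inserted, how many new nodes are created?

"01010" is already a full path in the trie; only an end-marker is added.
No new nodes are needed: 0.

0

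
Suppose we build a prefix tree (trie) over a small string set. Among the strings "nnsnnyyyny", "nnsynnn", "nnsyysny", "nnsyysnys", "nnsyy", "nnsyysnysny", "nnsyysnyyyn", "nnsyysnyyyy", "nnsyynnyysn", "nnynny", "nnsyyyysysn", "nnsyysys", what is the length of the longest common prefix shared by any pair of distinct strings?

10

The deepest shared node is where two words last agree before diverging.
"nnsyysnyyyn" and "nnsyysnyyyy" agree on "nnsyysnyyy" (10 characters) before diverging; nothing deeper is shared.
Longest shared-prefix length: 10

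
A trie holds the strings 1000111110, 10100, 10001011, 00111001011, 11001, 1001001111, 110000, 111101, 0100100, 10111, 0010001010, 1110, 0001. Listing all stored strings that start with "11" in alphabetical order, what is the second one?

DFS of the "11" subtree visits, in order: "110000", "11001", "1110", "111101"
The 2nd is 11001.

11001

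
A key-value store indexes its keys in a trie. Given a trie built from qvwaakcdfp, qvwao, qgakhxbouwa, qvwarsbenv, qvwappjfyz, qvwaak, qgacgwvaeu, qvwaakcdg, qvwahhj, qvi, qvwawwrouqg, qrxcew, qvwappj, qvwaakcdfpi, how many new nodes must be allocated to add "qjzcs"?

"q" is already a path in the trie; the remaining "jzcs" must be added.
So 5 − 1 = 4 new nodes.

4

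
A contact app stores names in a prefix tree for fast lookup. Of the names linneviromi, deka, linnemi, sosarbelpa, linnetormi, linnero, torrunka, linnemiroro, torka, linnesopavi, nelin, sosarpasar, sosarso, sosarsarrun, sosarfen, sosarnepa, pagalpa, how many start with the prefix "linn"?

Filter for entries beginning with "linn":
Words under "linn": linnemi, linnemiroro, linnero, linnesopavi, linnetormi, linneviromi
Count: 6

6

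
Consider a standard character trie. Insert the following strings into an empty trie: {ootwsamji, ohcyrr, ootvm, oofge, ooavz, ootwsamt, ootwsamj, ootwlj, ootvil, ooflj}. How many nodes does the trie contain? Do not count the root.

Insert word by word; a character creates a node only if that edge doesn't already exist:
  "ootwsamji" → 9 new (o, o, t, w, s, a, m, j, i)
  "ohcyrr" → prefix "o" already present; 5 new (h, c, y, r, r)
  "ootvm" → prefix "oot" already present; 2 new (v, m)
  "oofge" → prefix "oo" already present; 3 new (f, g, e)
  "ooavz" → prefix "oo" already present; 3 new (a, v, z)
  "ootwsamt" → prefix "ootwsam" already present; 1 new (t)
  "ootwsamj" → prefix "ootwsamj" already present; 0 new (none)
  "ootwlj" → prefix "ootw" already present; 2 new (l, j)
  "ootvil" → prefix "ootv" already present; 2 new (i, l)
  "ooflj" → prefix "oof" already present; 2 new (l, j)
Total nodes = 9 + 5 + 2 + 3 + 3 + 1 + 0 + 2 + 2 + 2 = 29

29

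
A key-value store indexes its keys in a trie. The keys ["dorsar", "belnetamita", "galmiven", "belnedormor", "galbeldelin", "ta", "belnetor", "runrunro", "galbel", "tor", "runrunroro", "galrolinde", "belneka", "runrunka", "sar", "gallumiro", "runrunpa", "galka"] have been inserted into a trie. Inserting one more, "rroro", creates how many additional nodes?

4

"r" is already a path in the trie; the remaining "roro" must be added.
New nodes needed: |"rroro"| − 1 = 5 − 1 = 4.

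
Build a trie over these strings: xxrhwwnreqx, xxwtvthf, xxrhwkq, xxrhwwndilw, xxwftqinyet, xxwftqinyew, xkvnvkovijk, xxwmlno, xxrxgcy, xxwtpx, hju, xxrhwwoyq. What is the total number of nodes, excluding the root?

Count nodes per top-level branch (shared prefixes stored once):
  'h'-branch (hju): 3 nodes
  'x'-branch (xkvnvkovijk, xxrhwkq, xxrhwwndilw, xxrhwwnreqx, xxrhwwoyq, xxrxgcy, xxwftqinyet, xxwftqinyew, xxwmlno, xxwtpx, xxwtvthf): 55 nodes
Sum: 58

58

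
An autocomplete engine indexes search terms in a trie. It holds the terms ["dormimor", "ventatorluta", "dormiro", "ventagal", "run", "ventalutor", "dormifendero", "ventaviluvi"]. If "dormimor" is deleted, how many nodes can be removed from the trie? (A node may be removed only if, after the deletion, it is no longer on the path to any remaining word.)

Walk "dormimor" from the leaf back toward the root, removing each node that no remaining word uses.
The suffix "mor" (3 nodes) is used only by "dormimor"; the node for "dormi" still has the child "r", so pruning stops there.
Nodes removed: 3

3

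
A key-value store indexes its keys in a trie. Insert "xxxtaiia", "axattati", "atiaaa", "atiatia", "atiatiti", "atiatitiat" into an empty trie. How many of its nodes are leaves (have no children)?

Leaves are exactly the stored words that no other stored word extends.
Those words: "atiaaa", "atiatia", "atiatitiat", "axattati", "xxxtaiia"
Leaf count: 5

5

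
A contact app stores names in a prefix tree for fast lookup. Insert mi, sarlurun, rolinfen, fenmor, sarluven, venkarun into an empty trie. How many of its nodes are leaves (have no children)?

Leaves are exactly the stored words that no other stored word extends.
Those words: "fenmor", "mi", "rolinfen", "sarlurun", "sarluven", "venkarun"
Leaf count: 6

6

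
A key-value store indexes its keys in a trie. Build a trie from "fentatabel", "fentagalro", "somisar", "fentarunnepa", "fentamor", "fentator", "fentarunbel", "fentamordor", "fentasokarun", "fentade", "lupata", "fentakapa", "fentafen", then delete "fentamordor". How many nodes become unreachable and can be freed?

3

After clearing the end-marker at "fentamordor", prune upward until reaching a node still needed by another word.
The suffix "dor" (3 nodes) is used only by "fentamordor"; "fentamor" is itself a stored word, so pruning stops there.
Nodes removed: 3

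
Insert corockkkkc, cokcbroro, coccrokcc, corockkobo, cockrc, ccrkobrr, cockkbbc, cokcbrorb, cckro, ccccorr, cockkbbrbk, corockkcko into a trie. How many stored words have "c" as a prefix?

12

Walk to "c"; the words in its subtree are exactly those with that prefix.
Words under "c": ccccorr, cckro, ccrkobrr, coccrokcc, cockkbbc, cockkbbrbk, cockrc, cokcbrorb, cokcbroro, corockkcko, corockkkkc, corockkobo
Count: 12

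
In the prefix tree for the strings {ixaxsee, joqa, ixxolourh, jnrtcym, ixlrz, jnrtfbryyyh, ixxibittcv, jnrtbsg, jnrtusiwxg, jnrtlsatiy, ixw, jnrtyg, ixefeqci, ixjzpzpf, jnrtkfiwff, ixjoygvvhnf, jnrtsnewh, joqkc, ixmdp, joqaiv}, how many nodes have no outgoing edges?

19

Leaves are exactly the stored words that no other stored word extends.
Those words: "ixaxsee", "ixefeqci", "ixjoygvvhnf", "ixjzpzpf", "ixlrz", "ixmdp", "ixw", "ixxibittcv", "ixxolourh", "jnrtbsg", "jnrtcym", "jnrtfbryyyh", "jnrtkfiwff", "jnrtlsatiy", "jnrtsnewh", "jnrtusiwxg", "jnrtyg", "joqaiv", "joqkc"
Leaf count: 19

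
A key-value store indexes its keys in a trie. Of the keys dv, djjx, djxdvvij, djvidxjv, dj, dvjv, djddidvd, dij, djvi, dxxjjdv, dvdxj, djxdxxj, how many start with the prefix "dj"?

Traverse to the node for "dj", then collect every word in that subtree.
Words under "dj": dj, djddidvd, djjx, djvi, djvidxjv, djxdvvij, djxdxxj
Count: 7

7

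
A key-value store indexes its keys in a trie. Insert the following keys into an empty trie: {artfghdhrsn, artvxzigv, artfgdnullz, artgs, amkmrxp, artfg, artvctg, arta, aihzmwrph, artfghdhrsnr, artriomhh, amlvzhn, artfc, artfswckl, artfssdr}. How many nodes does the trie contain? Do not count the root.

Insert word by word; a character creates a node only if that edge doesn't already exist:
  "artfghdhrsn" → 11 new (a, r, t, f, g, h, d, h, r, s, n)
  "artvxzigv" → prefix "art" already present; 6 new (v, x, z, i, g, v)
  "artfgdnullz" → prefix "artfg" already present; 6 new (d, n, u, l, l, z)
  "artgs" → prefix "art" already present; 2 new (g, s)
  "amkmrxp" → prefix "a" already present; 6 new (m, k, m, r, x, p)
  "artfg" → prefix "artfg" already present; 0 new (none)
  "artvctg" → prefix "artv" already present; 3 new (c, t, g)
  "arta" → prefix "art" already present; 1 new (a)
  "aihzmwrph" → prefix "a" already present; 8 new (i, h, z, m, w, r, p, h)
  "artfghdhrsnr" → prefix "artfghdhrsn" already present; 1 new (r)
  "artriomhh" → prefix "art" already present; 6 new (r, i, o, m, h, h)
  "amlvzhn" → prefix "am" already present; 5 new (l, v, z, h, n)
  "artfc" → prefix "artf" already present; 1 new (c)
  "artfswckl" → prefix "artf" already present; 5 new (s, w, c, k, l)
  "artfssdr" → prefix "artfs" already present; 3 new (s, d, r)
Total nodes = 11 + 6 + 6 + 2 + 6 + 0 + 3 + 1 + 8 + 1 + 6 + 5 + 1 + 5 + 3 = 64

64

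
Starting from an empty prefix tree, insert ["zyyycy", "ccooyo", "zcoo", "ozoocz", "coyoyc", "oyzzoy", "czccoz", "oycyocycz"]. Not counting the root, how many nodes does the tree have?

43

Insert word by word; a character creates a node only if that edge doesn't already exist:
  "zyyycy" → 6 new (z, y, y, y, c, y)
  "ccooyo" → 6 new (c, c, o, o, y, o)
  "zcoo" → prefix "z" already present; 3 new (c, o, o)
  "ozoocz" → 6 new (o, z, o, o, c, z)
  "coyoyc" → prefix "c" already present; 5 new (o, y, o, y, c)
  "oyzzoy" → prefix "o" already present; 5 new (y, z, z, o, y)
  "czccoz" → prefix "c" already present; 5 new (z, c, c, o, z)
  "oycyocycz" → prefix "oy" already present; 7 new (c, y, o, c, y, c, z)
Total nodes = 6 + 6 + 3 + 6 + 5 + 5 + 5 + 7 = 43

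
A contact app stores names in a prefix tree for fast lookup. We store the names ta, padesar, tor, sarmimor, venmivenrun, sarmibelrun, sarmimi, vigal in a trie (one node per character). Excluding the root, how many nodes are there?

41

For each word, the new-node count is its length minus the longest prefix already in the trie:
  "ta" → 2 new (t, a)
  "padesar" → 7 new (p, a, d, e, s, a, r)
  "tor" → prefix "t" already present; 2 new (o, r)
  "sarmimor" → 8 new (s, a, r, m, i, m, o, r)
  "venmivenrun" → 11 new (v, e, n, m, i, v, e, n, r, u, n)
  "sarmibelrun" → prefix "sarmi" already present; 6 new (b, e, l, r, u, n)
  "sarmimi" → prefix "sarmim" already present; 1 new (i)
  "vigal" → prefix "v" already present; 4 new (i, g, a, l)
Total nodes = 2 + 7 + 2 + 8 + 11 + 6 + 1 + 4 = 41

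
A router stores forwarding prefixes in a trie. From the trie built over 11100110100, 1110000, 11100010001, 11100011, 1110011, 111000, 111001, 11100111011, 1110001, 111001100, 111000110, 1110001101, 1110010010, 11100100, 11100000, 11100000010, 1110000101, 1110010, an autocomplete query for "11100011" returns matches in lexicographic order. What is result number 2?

DFS of the "11100011" subtree visits, in order: "11100011", "111000110", "1110001101"
Position 2: 111000110

111000110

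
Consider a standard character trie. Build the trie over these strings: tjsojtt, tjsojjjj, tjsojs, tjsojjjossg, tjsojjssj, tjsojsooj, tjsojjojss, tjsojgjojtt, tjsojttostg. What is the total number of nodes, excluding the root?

Trie structure (* marks end of a word):
(root)
└─ t
   └─ j
      └─ s
         └─ o
            └─ j
               ├─ g
               │  └─ j
               │     └─ o
               │        └─ j
               │           └─ t
               │              └─ t *
               ├─ j
               │  ├─ j
               │  │  ├─ j *
               │  │  └─ o
               │  │     └─ s
               │  │        └─ s
               │  │           └─ g *
               │  ├─ o
               │  │  └─ j
               │  │     └─ s
               │  │        └─ s *
               │  └─ s
               │     └─ s
               │        └─ j *
               ├─ s *
               │  └─ o
               │     └─ o
               │        └─ j *
               └─ t
                  └─ t *
                     └─ o
                        └─ s
                           └─ t
                              └─ g *
Counting every labelled node above: 35.

35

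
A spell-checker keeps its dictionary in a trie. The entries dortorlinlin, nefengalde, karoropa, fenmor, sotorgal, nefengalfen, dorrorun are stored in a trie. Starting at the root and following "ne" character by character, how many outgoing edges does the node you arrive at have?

1

Walk "ne" from the root, arriving at one node.
Characters that immediately follow "ne" among the stored strings: {f}.
That node has 1 child edge.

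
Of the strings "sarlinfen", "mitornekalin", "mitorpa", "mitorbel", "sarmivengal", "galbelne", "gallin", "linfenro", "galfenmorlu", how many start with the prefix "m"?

Filter for entries beginning with "m":
Matches: "mitorbel", "mitornekalin", "mitorpa"
Count: 3

3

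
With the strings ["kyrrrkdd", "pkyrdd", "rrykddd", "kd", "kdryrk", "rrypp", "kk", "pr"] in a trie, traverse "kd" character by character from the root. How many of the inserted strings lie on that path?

Traverse "kd" character by character; count nodes along the way that are marked as word ends.
Prefixes of the query that are stored words: "kd"
Count: 1

1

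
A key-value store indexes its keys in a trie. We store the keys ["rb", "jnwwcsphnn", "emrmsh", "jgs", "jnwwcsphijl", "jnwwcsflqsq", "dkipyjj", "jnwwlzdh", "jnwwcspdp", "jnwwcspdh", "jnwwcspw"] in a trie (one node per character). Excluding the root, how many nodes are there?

43

For each word, the new-node count is its length minus the longest prefix already in the trie:
  "rb" → 2 new (r, b)
  "jnwwcsphnn" → 10 new (j, n, w, w, c, s, p, h, n, n)
  "emrmsh" → 6 new (e, m, r, m, s, h)
  "jgs" → prefix "j" already present; 2 new (g, s)
  "jnwwcsphijl" → prefix "jnwwcsph" already present; 3 new (i, j, l)
  "jnwwcsflqsq" → prefix "jnwwcs" already present; 5 new (f, l, q, s, q)
  "dkipyjj" → 7 new (d, k, i, p, y, j, j)
  "jnwwlzdh" → prefix "jnww" already present; 4 new (l, z, d, h)
  "jnwwcspdp" → prefix "jnwwcsp" already present; 2 new (d, p)
  "jnwwcspdh" → prefix "jnwwcspd" already present; 1 new (h)
  "jnwwcspw" → prefix "jnwwcsp" already present; 1 new (w)
Total nodes = 2 + 10 + 6 + 2 + 3 + 5 + 7 + 4 + 2 + 1 + 1 = 43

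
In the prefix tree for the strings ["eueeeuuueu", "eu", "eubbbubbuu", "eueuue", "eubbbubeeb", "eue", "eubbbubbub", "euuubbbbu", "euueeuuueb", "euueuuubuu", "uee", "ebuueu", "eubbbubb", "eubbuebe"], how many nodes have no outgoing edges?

11

A leaf is a node with no children — equivalently, the end of a word that is not a proper prefix of any other stored word.
Those words: "ebuueu", "eubbbubbub", "eubbbubbuu", "eubbbubeeb", "eubbuebe", "eueeeuuueu", "eueuue", "euueeuuueb", "euueuuubuu", "euuubbbbu", "uee"
Leaf count: 11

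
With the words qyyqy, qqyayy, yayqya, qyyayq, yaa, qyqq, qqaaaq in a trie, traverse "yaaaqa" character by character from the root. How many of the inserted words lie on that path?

1

Check each prefix of "yaaaqa" against the stored set — each match is an end-marker on the path.
Prefixes of the query that are stored words: "yaa"
Count: 1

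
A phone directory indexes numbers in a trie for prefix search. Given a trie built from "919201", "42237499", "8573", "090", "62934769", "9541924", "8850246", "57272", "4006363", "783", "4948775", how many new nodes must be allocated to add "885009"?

"8850" is already a path in the trie; the remaining "09" must be added.
So 6 − 4 = 2 new nodes.

2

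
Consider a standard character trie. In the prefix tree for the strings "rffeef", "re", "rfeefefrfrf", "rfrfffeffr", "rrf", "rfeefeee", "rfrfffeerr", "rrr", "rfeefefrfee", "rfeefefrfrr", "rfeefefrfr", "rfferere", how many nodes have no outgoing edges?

Leaves are exactly the stored words that no other stored word extends.
Those words: "re", "rfeefeee", "rfeefefrfee", "rfeefefrfrf", "rfeefefrfrr", "rffeef", "rfferere", "rfrfffeerr", "rfrfffeffr", "rrf", "rrr"
Leaf count: 11

11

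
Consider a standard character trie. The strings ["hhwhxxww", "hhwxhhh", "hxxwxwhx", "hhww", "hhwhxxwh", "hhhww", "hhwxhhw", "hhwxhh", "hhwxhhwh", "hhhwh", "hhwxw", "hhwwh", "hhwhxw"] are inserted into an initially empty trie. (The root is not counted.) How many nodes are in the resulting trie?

Count nodes per top-level branch (shared prefixes stored once):
  'h'-branch (hhhwh, hhhww, hhwhxw, hhwhxxwh, hhwhxxww, hhww, hhwwh, hhwxhh, hhwxhhh, hhwxhhw, hhwxhhwh, hhwxw, hxxwxwhx): 30 nodes
Sum: 30

30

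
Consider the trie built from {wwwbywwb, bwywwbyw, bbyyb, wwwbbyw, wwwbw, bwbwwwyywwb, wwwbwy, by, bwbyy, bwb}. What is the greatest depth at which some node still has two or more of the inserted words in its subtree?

5

Look for the deepest trie node that still has at least two words in its subtree.
"wwwbw" and "wwwbwy" agree on "wwwbw" (5 characters) before diverging; nothing deeper is shared.
Longest shared-prefix length: 5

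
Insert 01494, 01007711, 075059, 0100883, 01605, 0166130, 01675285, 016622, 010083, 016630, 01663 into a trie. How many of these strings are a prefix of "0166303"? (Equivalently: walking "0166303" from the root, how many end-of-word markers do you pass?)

2

Walk "0166303" from the root; an end-of-word marker is hit whenever a stored word is a prefix of "0166303".
Prefixes of the query that are stored words: "01663", "016630"
Count: 2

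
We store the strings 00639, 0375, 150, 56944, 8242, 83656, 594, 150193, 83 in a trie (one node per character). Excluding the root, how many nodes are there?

Trie structure (* marks end of a word):
(root)
├─ 0
│  ├─ 0
│  │  └─ 6
│  │     └─ 3
│  │        └─ 9 *
│  └─ 3
│     └─ 7
│        └─ 5 *
├─ 1
│  └─ 5
│     └─ 0 *
│        └─ 1
│           └─ 9
│              └─ 3 *
├─ 5
│  ├─ 6
│  │  └─ 9
│  │     └─ 4
│  │        └─ 4 *
│  └─ 9
│     └─ 4 *
└─ 8
   ├─ 2
   │  └─ 4
   │     └─ 2 *
   └─ 3 *
      └─ 6
         └─ 5
            └─ 6 *
Counting every labelled node above: 29.

29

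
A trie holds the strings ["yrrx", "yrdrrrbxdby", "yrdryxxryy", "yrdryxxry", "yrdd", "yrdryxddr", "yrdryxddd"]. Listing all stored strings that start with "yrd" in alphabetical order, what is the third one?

yrdryxddd

DFS of the "yrd" subtree visits, in order: "yrdd", "yrdrrrbxdby", "yrdryxddd", "yrdryxddr", "yrdryxxry", "yrdryxxryy"
The 3rd is yrdryxddd.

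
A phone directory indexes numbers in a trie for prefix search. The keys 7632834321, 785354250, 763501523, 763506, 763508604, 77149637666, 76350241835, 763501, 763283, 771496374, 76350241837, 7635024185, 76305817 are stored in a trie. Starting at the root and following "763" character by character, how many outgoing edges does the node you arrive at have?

Walk "763" from the root, arriving at one node.
Characters that immediately follow "763" among the stored strings: {0, 2, 5}.
That node has 3 child edges.

3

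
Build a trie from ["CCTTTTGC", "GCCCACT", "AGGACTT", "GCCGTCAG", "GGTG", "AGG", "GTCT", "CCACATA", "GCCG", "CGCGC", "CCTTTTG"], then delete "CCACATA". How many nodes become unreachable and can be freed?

5

Walk "CCACATA" from the leaf back toward the root, removing each node that no remaining word uses.
The suffix "ACATA" (5 nodes) is used only by "CCACATA"; the node for "CC" still has the child "T", so pruning stops there.
Nodes removed: 5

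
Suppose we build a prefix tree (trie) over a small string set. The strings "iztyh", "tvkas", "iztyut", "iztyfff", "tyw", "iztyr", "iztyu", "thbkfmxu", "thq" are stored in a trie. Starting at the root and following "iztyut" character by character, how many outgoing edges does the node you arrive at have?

0

The children of the "iztyut" node are the distinct next characters among strings starting with "iztyut".
No stored string extends past "iztyut".
That node has 0 child edges.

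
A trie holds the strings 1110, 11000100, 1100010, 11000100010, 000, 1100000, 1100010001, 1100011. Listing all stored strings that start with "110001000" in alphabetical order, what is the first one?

1100010001

DFS of the "110001000" subtree visits, in order: "1100010001", "11000100010"
The 1st is 1100010001.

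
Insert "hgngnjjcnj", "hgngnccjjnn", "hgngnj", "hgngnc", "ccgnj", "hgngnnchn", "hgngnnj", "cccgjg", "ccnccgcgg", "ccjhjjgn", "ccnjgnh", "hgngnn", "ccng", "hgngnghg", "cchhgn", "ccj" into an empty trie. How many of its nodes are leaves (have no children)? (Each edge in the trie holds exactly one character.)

12

A leaf is a node with no children — equivalently, the end of a word that is not a proper prefix of any other stored word.
Those words: "cccgjg", "ccgnj", "cchhgn", "ccjhjjgn", "ccnccgcgg", "ccng", "ccnjgnh", "hgngnccjjnn", "hgngnghg", "hgngnjjcnj", "hgngnnchn", "hgngnnj"
Leaf count: 12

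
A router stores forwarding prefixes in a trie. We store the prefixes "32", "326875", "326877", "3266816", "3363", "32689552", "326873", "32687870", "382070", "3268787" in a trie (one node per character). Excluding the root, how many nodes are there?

27

Trace insertions, counting only characters that open a new branch:
  "32" → 2 new (3, 2)
  "326875" → prefix "32" already present; 4 new (6, 8, 7, 5)
  "326877" → prefix "32687" already present; 1 new (7)
  "3266816" → prefix "326" already present; 4 new (6, 8, 1, 6)
  "3363" → prefix "3" already present; 3 new (3, 6, 3)
  "32689552" → prefix "3268" already present; 4 new (9, 5, 5, 2)
  "326873" → prefix "32687" already present; 1 new (3)
  "32687870" → prefix "32687" already present; 3 new (8, 7, 0)
  "382070" → prefix "3" already present; 5 new (8, 2, 0, 7, 0)
  "3268787" → prefix "3268787" already present; 0 new (none)
Total nodes = 2 + 4 + 1 + 4 + 3 + 4 + 1 + 3 + 5 + 0 = 27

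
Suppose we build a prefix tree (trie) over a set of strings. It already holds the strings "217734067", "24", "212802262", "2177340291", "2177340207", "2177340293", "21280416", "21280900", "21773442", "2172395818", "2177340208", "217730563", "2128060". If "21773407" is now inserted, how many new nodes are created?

"2177340" is already a path in the trie; the remaining "7" must be added.
New nodes needed: |"21773407"| − 7 = 8 − 7 = 1.

1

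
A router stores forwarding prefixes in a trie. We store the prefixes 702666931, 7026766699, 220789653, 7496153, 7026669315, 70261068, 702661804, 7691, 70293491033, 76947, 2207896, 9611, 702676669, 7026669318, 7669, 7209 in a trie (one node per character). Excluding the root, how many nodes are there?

62

Count nodes per top-level branch (shared prefixes stored once):
  '2'-branch (2207896, 220789653): 9 nodes
  '7'-branch (70261068, 702661804, 702666931, 7026669315, 7026669318, 702676669, 7026766699, 70293491033, 7209, 7496153, 7669, 7691, 76947): 49 nodes
  '9'-branch (9611): 4 nodes
Sum: 62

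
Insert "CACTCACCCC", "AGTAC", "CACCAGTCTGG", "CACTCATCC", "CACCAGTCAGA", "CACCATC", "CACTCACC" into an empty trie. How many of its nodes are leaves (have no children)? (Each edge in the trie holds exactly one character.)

6

Leaves are exactly the stored words that no other stored word extends.
Those words: "AGTAC", "CACCAGTCAGA", "CACCAGTCTGG", "CACCATC", "CACTCACCCC", "CACTCATCC"
Leaf count: 6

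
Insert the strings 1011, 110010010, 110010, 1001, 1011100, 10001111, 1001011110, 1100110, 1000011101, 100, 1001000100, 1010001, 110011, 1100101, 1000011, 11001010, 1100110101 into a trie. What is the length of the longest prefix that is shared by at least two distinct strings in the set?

7

Equivalently: take the maximum, over all pairs, of their longest common prefix length.
e.g. "1000011" and "1000011101" share the prefix "1000011" of length 7; no pair shares a longer one.
Longest shared-prefix length: 7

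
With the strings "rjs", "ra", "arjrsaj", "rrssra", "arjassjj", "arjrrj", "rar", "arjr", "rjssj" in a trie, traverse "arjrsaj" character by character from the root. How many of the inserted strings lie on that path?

2

Walk "arjrsaj" from the root; an end-of-word marker is hit whenever a stored word is a prefix of "arjrsaj".
Prefixes of the query that are stored words: "arjr", "arjrsaj"
Count: 2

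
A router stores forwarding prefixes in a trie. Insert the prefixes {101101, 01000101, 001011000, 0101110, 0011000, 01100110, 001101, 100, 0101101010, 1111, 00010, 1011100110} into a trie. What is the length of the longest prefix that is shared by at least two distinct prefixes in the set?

The deepest shared node is where two words last agree before diverging.
e.g. "0011000" and "001101" share the prefix "00110" of length 5; no pair shares a longer one.
Longest shared-prefix length: 5

5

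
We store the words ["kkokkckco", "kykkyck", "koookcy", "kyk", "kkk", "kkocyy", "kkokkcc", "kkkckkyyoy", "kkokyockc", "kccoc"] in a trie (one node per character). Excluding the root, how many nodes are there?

Insert word by word; a character creates a node only if that edge doesn't already exist:
  "kkokkckco" → 9 new (k, k, o, k, k, c, k, c, o)
  "kykkyck" → prefix "k" already present; 6 new (y, k, k, y, c, k)
  "koookcy" → prefix "k" already present; 6 new (o, o, o, k, c, y)
  "kyk" → prefix "kyk" already present; 0 new (none)
  "kkk" → prefix "kk" already present; 1 new (k)
  "kkocyy" → prefix "kko" already present; 3 new (c, y, y)
  "kkokkcc" → prefix "kkokkc" already present; 1 new (c)
  "kkkckkyyoy" → prefix "kkk" already present; 7 new (c, k, k, y, y, o, y)
  "kkokyockc" → prefix "kkok" already present; 5 new (y, o, c, k, c)
  "kccoc" → prefix "k" already present; 4 new (c, c, o, c)
Total nodes = 9 + 6 + 6 + 0 + 1 + 3 + 1 + 7 + 5 + 4 = 42

42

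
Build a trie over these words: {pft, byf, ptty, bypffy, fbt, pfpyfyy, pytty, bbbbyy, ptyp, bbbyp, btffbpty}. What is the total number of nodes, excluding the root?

Count nodes per top-level branch (shared prefixes stored once):
  'b'-branch (bbbbyy, bbbyp, btffbpty, byf, bypffy): 21 nodes
  'f'-branch (fbt): 3 nodes
  'p'-branch (pfpyfyy, pft, ptty, ptyp, pytty): 17 nodes
Sum: 41

41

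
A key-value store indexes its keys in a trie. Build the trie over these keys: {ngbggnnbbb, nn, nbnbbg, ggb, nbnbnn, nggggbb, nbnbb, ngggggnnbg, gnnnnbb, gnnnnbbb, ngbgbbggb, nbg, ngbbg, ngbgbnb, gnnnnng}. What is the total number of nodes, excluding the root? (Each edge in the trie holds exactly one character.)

Trace insertions, counting only characters that open a new branch:
  "ngbggnnbbb" → 10 new (n, g, b, g, g, n, n, b, b, b)
  "nn" → prefix "n" already present; 1 new (n)
  "nbnbbg" → prefix "n" already present; 5 new (b, n, b, b, g)
  "ggb" → 3 new (g, g, b)
  "nbnbnn" → prefix "nbnb" already present; 2 new (n, n)
  "nggggbb" → prefix "ng" already present; 5 new (g, g, g, b, b)
  "nbnbb" → prefix "nbnbb" already present; 0 new (none)
  "ngggggnnbg" → prefix "ngggg" already present; 5 new (g, n, n, b, g)
  "gnnnnbb" → prefix "g" already present; 6 new (n, n, n, n, b, b)
  "gnnnnbbb" → prefix "gnnnnbb" already present; 1 new (b)
  "ngbgbbggb" → prefix "ngbg" already present; 5 new (b, b, g, g, b)
  "nbg" → prefix "nb" already present; 1 new (g)
  "ngbbg" → prefix "ngb" already present; 2 new (b, g)
  "ngbgbnb" → prefix "ngbgb" already present; 2 new (n, b)
  "gnnnnng" → prefix "gnnnn" already present; 2 new (n, g)
Total nodes = 10 + 1 + 5 + 3 + 2 + 5 + 0 + 5 + 6 + 1 + 5 + 1 + 2 + 2 + 2 = 50

50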